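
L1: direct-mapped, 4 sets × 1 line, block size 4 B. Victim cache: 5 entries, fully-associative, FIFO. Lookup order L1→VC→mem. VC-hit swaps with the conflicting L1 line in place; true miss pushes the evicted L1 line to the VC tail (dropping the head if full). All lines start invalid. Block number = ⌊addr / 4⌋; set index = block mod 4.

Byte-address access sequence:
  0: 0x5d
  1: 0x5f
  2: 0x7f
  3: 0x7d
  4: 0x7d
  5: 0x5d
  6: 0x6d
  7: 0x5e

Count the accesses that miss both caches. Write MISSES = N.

#0 0x5d→b23/s3 MISS; vc=[]
#1 0x5f→b23/s3 L1-HIT; vc=[]
#2 0x7f→b31/s3 MISS; vc=[23]
#3 0x7d→b31/s3 L1-HIT; vc=[23]
#4 0x7d→b31/s3 L1-HIT; vc=[23]
#5 0x5d→b23/s3 VC-HIT; vc=[31]
#6 0x6d→b27/s3 MISS; vc=[31,23]
#7 0x5e→b23/s3 VC-HIT; vc=[31,27]

MISSES = 3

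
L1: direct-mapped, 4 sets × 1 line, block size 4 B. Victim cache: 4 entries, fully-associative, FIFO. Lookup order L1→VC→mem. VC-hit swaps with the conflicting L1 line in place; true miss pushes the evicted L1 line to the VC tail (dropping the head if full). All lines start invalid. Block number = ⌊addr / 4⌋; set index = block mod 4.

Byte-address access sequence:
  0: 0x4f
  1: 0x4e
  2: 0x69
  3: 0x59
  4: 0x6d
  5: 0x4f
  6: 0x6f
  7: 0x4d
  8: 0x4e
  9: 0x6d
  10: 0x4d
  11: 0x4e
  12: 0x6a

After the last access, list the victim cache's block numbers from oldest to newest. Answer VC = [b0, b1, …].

#0 0x4f→b19/s3 MISS; vc=[]
#1 0x4e→b19/s3 L1-HIT; vc=[]
#2 0x69→b26/s2 MISS; vc=[]
#3 0x59→b22/s2 MISS; vc=[26]
#4 0x6d→b27/s3 MISS; vc=[26,19]
#5 0x4f→b19/s3 VC-HIT; vc=[26,27]
#6 0x6f→b27/s3 VC-HIT; vc=[26,19]
#7 0x4d→b19/s3 VC-HIT; vc=[26,27]
#8 0x4e→b19/s3 L1-HIT; vc=[26,27]
#9 0x6d→b27/s3 VC-HIT; vc=[26,19]
#10 0x4d→b19/s3 VC-HIT; vc=[26,27]
#11 0x4e→b19/s3 L1-HIT; vc=[26,27]
#12 0x6a→b26/s2 VC-HIT; vc=[22,27]

VC = [22, 27]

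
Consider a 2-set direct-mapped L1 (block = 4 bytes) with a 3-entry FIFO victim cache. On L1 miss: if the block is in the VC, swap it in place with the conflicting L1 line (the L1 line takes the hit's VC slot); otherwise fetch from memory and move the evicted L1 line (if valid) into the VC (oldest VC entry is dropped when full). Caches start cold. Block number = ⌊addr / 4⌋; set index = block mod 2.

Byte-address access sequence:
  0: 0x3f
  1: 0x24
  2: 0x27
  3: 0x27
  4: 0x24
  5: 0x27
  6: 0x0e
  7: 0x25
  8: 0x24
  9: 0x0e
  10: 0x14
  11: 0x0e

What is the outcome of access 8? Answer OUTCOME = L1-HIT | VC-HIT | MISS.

OUTCOME = L1-HIT

#0 0x3f→b15/s1 MISS; vc=[]
#1 0x24→b9/s1 MISS; vc=[15]
#2 0x27→b9/s1 L1-HIT; vc=[15]
#3 0x27→b9/s1 L1-HIT; vc=[15]
#4 0x24→b9/s1 L1-HIT; vc=[15]
#5 0x27→b9/s1 L1-HIT; vc=[15]
#6 0xe→b3/s1 MISS; vc=[15,9]
#7 0x25→b9/s1 VC-HIT; vc=[15,3]
#8 0x24→b9/s1 L1-HIT; vc=[15,3]
#9 0xe→b3/s1 VC-HIT; vc=[15,9]
#10 0x14→b5/s1 MISS; vc=[15,9,3]
#11 0xe→b3/s1 VC-HIT; vc=[15,9,5]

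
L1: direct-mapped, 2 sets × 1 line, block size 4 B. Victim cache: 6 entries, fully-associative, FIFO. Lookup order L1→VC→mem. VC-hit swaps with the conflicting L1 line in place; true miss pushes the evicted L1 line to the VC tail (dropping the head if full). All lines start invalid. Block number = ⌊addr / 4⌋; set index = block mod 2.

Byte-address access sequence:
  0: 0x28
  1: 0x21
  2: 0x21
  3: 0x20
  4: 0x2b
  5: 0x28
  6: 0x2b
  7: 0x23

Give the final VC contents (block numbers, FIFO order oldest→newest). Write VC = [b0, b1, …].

  [0] addr=0x28 blk=10 s=0: MISS | VC []
  [1] addr=0x21 blk=8 s=0: MISS | VC [10]
  [2] addr=0x21 blk=8 s=0: L1-HIT | VC [10]
  [3] addr=0x20 blk=8 s=0: L1-HIT | VC [10]
  [4] addr=0x2b blk=10 s=0: VC-HIT | VC [8]
  [5] addr=0x28 blk=10 s=0: L1-HIT | VC [8]
  [6] addr=0x2b blk=10 s=0: L1-HIT | VC [8]
  [7] addr=0x23 blk=8 s=0: VC-HIT | VC [10]

VC = [10]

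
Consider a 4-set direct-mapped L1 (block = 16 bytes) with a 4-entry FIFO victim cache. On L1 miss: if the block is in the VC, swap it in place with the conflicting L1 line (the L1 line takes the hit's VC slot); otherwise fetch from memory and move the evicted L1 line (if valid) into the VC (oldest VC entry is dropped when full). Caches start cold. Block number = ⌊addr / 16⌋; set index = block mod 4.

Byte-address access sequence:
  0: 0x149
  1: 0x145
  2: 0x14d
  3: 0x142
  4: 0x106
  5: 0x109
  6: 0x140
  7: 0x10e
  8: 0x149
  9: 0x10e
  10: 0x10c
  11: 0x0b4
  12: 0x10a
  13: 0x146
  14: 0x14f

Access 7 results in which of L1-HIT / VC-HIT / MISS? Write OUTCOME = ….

#0 0x149→b20/s0 MISS; vc=[]
#1 0x145→b20/s0 L1-HIT; vc=[]
#2 0x14d→b20/s0 L1-HIT; vc=[]
#3 0x142→b20/s0 L1-HIT; vc=[]
#4 0x106→b16/s0 MISS; vc=[20]
#5 0x109→b16/s0 L1-HIT; vc=[20]
#6 0x140→b20/s0 VC-HIT; vc=[16]
#7 0x10e→b16/s0 VC-HIT; vc=[20]
#8 0x149→b20/s0 VC-HIT; vc=[16]
#9 0x10e→b16/s0 VC-HIT; vc=[20]
#10 0x10c→b16/s0 L1-HIT; vc=[20]
#11 0xb4→b11/s3 MISS; vc=[20]
#12 0x10a→b16/s0 L1-HIT; vc=[20]
#13 0x146→b20/s0 VC-HIT; vc=[16]
#14 0x14f→b20/s0 L1-HIT; vc=[16]

OUTCOME = VC-HIT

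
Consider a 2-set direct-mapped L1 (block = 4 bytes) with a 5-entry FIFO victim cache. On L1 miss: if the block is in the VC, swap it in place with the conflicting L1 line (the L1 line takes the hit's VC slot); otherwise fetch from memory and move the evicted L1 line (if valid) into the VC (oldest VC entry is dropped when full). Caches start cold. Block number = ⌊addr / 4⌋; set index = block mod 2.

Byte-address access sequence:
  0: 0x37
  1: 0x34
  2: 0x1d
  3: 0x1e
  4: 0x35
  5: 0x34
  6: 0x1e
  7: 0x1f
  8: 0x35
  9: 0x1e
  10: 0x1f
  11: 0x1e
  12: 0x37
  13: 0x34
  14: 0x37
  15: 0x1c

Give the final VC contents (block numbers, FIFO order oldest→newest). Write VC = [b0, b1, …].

VC = [13]

0: 0x37 (blk 13, set 1) → MISS  vc=[]
1: 0x34 (blk 13, set 1) → L1-HIT  vc=[]
2: 0x1d (blk 7, set 1) → MISS  vc=[13]
3: 0x1e (blk 7, set 1) → L1-HIT  vc=[13]
4: 0x35 (blk 13, set 1) → VC-HIT  vc=[7]
5: 0x34 (blk 13, set 1) → L1-HIT  vc=[7]
6: 0x1e (blk 7, set 1) → VC-HIT  vc=[13]
7: 0x1f (blk 7, set 1) → L1-HIT  vc=[13]
8: 0x35 (blk 13, set 1) → VC-HIT  vc=[7]
9: 0x1e (blk 7, set 1) → VC-HIT  vc=[13]
10: 0x1f (blk 7, set 1) → L1-HIT  vc=[13]
11: 0x1e (blk 7, set 1) → L1-HIT  vc=[13]
12: 0x37 (blk 13, set 1) → VC-HIT  vc=[7]
13: 0x34 (blk 13, set 1) → L1-HIT  vc=[7]
14: 0x37 (blk 13, set 1) → L1-HIT  vc=[7]
15: 0x1c (blk 7, set 1) → VC-HIT  vc=[13]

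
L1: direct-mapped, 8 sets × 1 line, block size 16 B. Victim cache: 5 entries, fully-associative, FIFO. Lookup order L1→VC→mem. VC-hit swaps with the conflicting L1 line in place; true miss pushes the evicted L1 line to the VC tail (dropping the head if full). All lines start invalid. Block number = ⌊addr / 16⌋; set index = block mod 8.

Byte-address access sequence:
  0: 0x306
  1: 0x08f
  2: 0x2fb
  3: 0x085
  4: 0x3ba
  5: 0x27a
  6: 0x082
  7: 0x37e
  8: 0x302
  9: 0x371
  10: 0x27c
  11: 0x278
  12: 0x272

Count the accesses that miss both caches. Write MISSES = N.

#0 0x306→b48/s0 MISS; vc=[]
#1 0x8f→b8/s0 MISS; vc=[48]
#2 0x2fb→b47/s7 MISS; vc=[48]
#3 0x85→b8/s0 L1-HIT; vc=[48]
#4 0x3ba→b59/s3 MISS; vc=[48]
#5 0x27a→b39/s7 MISS; vc=[48,47]
#6 0x82→b8/s0 L1-HIT; vc=[48,47]
#7 0x37e→b55/s7 MISS; vc=[48,47,39]
#8 0x302→b48/s0 VC-HIT; vc=[8,47,39]
#9 0x371→b55/s7 L1-HIT; vc=[8,47,39]
#10 0x27c→b39/s7 VC-HIT; vc=[8,47,55]
#11 0x278→b39/s7 L1-HIT; vc=[8,47,55]
#12 0x272→b39/s7 L1-HIT; vc=[8,47,55]

MISSES = 6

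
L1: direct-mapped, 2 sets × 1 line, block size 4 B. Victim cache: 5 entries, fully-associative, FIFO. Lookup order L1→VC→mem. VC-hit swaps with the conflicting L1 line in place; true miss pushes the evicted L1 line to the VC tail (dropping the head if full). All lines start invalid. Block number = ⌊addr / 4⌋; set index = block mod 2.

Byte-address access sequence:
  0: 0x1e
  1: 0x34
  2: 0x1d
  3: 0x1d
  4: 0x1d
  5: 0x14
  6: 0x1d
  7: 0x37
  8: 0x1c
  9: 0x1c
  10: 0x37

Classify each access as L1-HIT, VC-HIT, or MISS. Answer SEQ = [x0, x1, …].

SEQ = [MISS, MISS, VC-HIT, L1-HIT, L1-HIT, MISS, VC-HIT, VC-HIT, VC-HIT, L1-HIT, VC-HIT]

#0 0x1e→b7/s1 MISS; vc=[]
#1 0x34→b13/s1 MISS; vc=[7]
#2 0x1d→b7/s1 VC-HIT; vc=[13]
#3 0x1d→b7/s1 L1-HIT; vc=[13]
#4 0x1d→b7/s1 L1-HIT; vc=[13]
#5 0x14→b5/s1 MISS; vc=[13,7]
#6 0x1d→b7/s1 VC-HIT; vc=[13,5]
#7 0x37→b13/s1 VC-HIT; vc=[7,5]
#8 0x1c→b7/s1 VC-HIT; vc=[13,5]
#9 0x1c→b7/s1 L1-HIT; vc=[13,5]
#10 0x37→b13/s1 VC-HIT; vc=[7,5]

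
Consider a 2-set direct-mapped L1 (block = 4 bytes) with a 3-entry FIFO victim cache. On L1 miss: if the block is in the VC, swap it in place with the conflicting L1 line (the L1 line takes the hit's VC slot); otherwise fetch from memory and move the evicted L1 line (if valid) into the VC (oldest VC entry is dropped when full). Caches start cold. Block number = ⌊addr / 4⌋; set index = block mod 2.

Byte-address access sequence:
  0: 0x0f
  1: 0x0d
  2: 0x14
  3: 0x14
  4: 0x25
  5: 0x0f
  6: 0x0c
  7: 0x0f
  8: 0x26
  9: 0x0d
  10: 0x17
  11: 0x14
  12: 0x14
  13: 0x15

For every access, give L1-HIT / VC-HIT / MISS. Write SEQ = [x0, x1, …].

#0 0xf→b3/s1 MISS; vc=[]
#1 0xd→b3/s1 L1-HIT; vc=[]
#2 0x14→b5/s1 MISS; vc=[3]
#3 0x14→b5/s1 L1-HIT; vc=[3]
#4 0x25→b9/s1 MISS; vc=[3,5]
#5 0xf→b3/s1 VC-HIT; vc=[9,5]
#6 0xc→b3/s1 L1-HIT; vc=[9,5]
#7 0xf→b3/s1 L1-HIT; vc=[9,5]
#8 0x26→b9/s1 VC-HIT; vc=[3,5]
#9 0xd→b3/s1 VC-HIT; vc=[9,5]
#10 0x17→b5/s1 VC-HIT; vc=[9,3]
#11 0x14→b5/s1 L1-HIT; vc=[9,3]
#12 0x14→b5/s1 L1-HIT; vc=[9,3]
#13 0x15→b5/s1 L1-HIT; vc=[9,3]

SEQ = [MISS, L1-HIT, MISS, L1-HIT, MISS, VC-HIT, L1-HIT, L1-HIT, VC-HIT, VC-HIT, VC-HIT, L1-HIT, L1-HIT, L1-HIT]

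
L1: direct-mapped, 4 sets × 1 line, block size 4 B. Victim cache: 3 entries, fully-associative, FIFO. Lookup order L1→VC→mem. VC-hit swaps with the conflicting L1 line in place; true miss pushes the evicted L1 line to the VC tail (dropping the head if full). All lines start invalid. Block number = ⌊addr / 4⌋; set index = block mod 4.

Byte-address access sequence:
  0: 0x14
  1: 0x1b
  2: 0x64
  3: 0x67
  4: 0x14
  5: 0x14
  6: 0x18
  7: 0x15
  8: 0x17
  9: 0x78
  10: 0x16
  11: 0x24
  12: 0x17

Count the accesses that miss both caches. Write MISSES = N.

MISSES = 5

0: 0x14 (blk 5, set 1) → MISS  vc=[]
1: 0x1b (blk 6, set 2) → MISS  vc=[]
2: 0x64 (blk 25, set 1) → MISS  vc=[5]
3: 0x67 (blk 25, set 1) → L1-HIT  vc=[5]
4: 0x14 (blk 5, set 1) → VC-HIT  vc=[25]
5: 0x14 (blk 5, set 1) → L1-HIT  vc=[25]
6: 0x18 (blk 6, set 2) → L1-HIT  vc=[25]
7: 0x15 (blk 5, set 1) → L1-HIT  vc=[25]
8: 0x17 (blk 5, set 1) → L1-HIT  vc=[25]
9: 0x78 (blk 30, set 2) → MISS  vc=[25, 6]
10: 0x16 (blk 5, set 1) → L1-HIT  vc=[25, 6]
11: 0x24 (blk 9, set 1) → MISS  vc=[25, 6, 5]
12: 0x17 (blk 5, set 1) → VC-HIT  vc=[25, 6, 9]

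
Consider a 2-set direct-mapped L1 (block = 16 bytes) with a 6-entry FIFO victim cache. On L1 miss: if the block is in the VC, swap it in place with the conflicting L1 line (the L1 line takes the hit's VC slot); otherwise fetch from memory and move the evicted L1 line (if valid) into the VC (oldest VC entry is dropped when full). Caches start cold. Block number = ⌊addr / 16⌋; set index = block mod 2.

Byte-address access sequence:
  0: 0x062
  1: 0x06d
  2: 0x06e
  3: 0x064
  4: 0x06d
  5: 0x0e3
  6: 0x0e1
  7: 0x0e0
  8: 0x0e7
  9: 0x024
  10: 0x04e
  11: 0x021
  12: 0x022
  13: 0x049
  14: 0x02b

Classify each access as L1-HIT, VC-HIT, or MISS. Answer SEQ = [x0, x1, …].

  [0] addr=0x62 blk=6 s=0: MISS | VC []
  [1] addr=0x6d blk=6 s=0: L1-HIT | VC []
  [2] addr=0x6e blk=6 s=0: L1-HIT | VC []
  [3] addr=0x64 blk=6 s=0: L1-HIT | VC []
  [4] addr=0x6d blk=6 s=0: L1-HIT | VC []
  [5] addr=0xe3 blk=14 s=0: MISS | VC [6]
  [6] addr=0xe1 blk=14 s=0: L1-HIT | VC [6]
  [7] addr=0xe0 blk=14 s=0: L1-HIT | VC [6]
  [8] addr=0xe7 blk=14 s=0: L1-HIT | VC [6]
  [9] addr=0x24 blk=2 s=0: MISS | VC [6, 14]
  [10] addr=0x4e blk=4 s=0: MISS | VC [6, 14, 2]
  [11] addr=0x21 blk=2 s=0: VC-HIT | VC [6, 14, 4]
  [12] addr=0x22 blk=2 s=0: L1-HIT | VC [6, 14, 4]
  [13] addr=0x49 blk=4 s=0: VC-HIT | VC [6, 14, 2]
  [14] addr=0x2b blk=2 s=0: VC-HIT | VC [6, 14, 4]

SEQ = [MISS, L1-HIT, L1-HIT, L1-HIT, L1-HIT, MISS, L1-HIT, L1-HIT, L1-HIT, MISS, MISS, VC-HIT, L1-HIT, VC-HIT, VC-HIT]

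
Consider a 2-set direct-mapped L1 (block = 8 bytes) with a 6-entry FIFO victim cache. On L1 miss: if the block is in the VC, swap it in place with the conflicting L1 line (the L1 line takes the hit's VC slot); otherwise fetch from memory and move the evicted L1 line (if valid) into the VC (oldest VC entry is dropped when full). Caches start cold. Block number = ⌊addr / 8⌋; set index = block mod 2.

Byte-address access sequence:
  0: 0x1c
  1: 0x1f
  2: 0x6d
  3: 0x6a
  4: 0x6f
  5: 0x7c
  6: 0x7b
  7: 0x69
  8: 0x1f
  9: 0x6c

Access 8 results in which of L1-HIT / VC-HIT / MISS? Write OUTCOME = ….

OUTCOME = VC-HIT

0: 0x1c (blk 3, set 1) → MISS  vc=[]
1: 0x1f (blk 3, set 1) → L1-HIT  vc=[]
2: 0x6d (blk 13, set 1) → MISS  vc=[3]
3: 0x6a (blk 13, set 1) → L1-HIT  vc=[3]
4: 0x6f (blk 13, set 1) → L1-HIT  vc=[3]
5: 0x7c (blk 15, set 1) → MISS  vc=[3, 13]
6: 0x7b (blk 15, set 1) → L1-HIT  vc=[3, 13]
7: 0x69 (blk 13, set 1) → VC-HIT  vc=[3, 15]
8: 0x1f (blk 3, set 1) → VC-HIT  vc=[13, 15]
9: 0x6c (blk 13, set 1) → VC-HIT  vc=[3, 15]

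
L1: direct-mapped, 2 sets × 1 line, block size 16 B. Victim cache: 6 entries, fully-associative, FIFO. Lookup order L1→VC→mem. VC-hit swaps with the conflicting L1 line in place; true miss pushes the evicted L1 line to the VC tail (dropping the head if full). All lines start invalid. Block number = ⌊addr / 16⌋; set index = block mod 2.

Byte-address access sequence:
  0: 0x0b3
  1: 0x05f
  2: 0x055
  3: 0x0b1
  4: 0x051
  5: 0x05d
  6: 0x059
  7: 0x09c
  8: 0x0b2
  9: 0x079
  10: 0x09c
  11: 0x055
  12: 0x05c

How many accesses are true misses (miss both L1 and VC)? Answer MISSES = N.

#0 0xb3→b11/s1 MISS; vc=[]
#1 0x5f→b5/s1 MISS; vc=[11]
#2 0x55→b5/s1 L1-HIT; vc=[11]
#3 0xb1→b11/s1 VC-HIT; vc=[5]
#4 0x51→b5/s1 VC-HIT; vc=[11]
#5 0x5d→b5/s1 L1-HIT; vc=[11]
#6 0x59→b5/s1 L1-HIT; vc=[11]
#7 0x9c→b9/s1 MISS; vc=[11,5]
#8 0xb2→b11/s1 VC-HIT; vc=[9,5]
#9 0x79→b7/s1 MISS; vc=[9,5,11]
#10 0x9c→b9/s1 VC-HIT; vc=[7,5,11]
#11 0x55→b5/s1 VC-HIT; vc=[7,9,11]
#12 0x5c→b5/s1 L1-HIT; vc=[7,9,11]

MISSES = 4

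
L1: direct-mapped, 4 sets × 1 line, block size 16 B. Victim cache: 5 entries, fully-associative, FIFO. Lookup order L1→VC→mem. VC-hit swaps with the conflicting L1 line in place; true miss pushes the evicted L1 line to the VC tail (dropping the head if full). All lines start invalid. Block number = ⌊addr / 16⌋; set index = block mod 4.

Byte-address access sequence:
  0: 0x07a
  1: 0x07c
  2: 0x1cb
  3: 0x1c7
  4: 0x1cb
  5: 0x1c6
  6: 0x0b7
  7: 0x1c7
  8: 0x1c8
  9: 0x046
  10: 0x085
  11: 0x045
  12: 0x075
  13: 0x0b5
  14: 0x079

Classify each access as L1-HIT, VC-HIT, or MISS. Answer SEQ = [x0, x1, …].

  [0] addr=0x7a blk=7 s=3: MISS | VC []
  [1] addr=0x7c blk=7 s=3: L1-HIT | VC []
  [2] addr=0x1cb blk=28 s=0: MISS | VC []
  [3] addr=0x1c7 blk=28 s=0: L1-HIT | VC []
  [4] addr=0x1cb blk=28 s=0: L1-HIT | VC []
  [5] addr=0x1c6 blk=28 s=0: L1-HIT | VC []
  [6] addr=0xb7 blk=11 s=3: MISS | VC [7]
  [7] addr=0x1c7 blk=28 s=0: L1-HIT | VC [7]
  [8] addr=0x1c8 blk=28 s=0: L1-HIT | VC [7]
  [9] addr=0x46 blk=4 s=0: MISS | VC [7, 28]
  [10] addr=0x85 blk=8 s=0: MISS | VC [7, 28, 4]
  [11] addr=0x45 blk=4 s=0: VC-HIT | VC [7, 28, 8]
  [12] addr=0x75 blk=7 s=3: VC-HIT | VC [11, 28, 8]
  [13] addr=0xb5 blk=11 s=3: VC-HIT | VC [7, 28, 8]
  [14] addr=0x79 blk=7 s=3: VC-HIT | VC [11, 28, 8]

SEQ = [MISS, L1-HIT, MISS, L1-HIT, L1-HIT, L1-HIT, MISS, L1-HIT, L1-HIT, MISS, MISS, VC-HIT, VC-HIT, VC-HIT, VC-HIT]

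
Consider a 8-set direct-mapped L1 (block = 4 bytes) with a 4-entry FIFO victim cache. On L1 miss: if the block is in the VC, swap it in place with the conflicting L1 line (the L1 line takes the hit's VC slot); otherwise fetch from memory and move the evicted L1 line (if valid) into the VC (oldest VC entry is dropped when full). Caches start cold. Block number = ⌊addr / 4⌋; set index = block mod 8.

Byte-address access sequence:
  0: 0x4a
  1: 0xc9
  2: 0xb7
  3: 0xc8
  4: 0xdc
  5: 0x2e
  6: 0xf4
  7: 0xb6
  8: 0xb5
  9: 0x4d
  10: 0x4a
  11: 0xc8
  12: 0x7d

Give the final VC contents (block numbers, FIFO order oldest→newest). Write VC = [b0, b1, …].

VC = [18, 61, 11, 55]

  [0] addr=0x4a blk=18 s=2: MISS | VC []
  [1] addr=0xc9 blk=50 s=2: MISS | VC [18]
  [2] addr=0xb7 blk=45 s=5: MISS | VC [18]
  [3] addr=0xc8 blk=50 s=2: L1-HIT | VC [18]
  [4] addr=0xdc blk=55 s=7: MISS | VC [18]
  [5] addr=0x2e blk=11 s=3: MISS | VC [18]
  [6] addr=0xf4 blk=61 s=5: MISS | VC [18, 45]
  [7] addr=0xb6 blk=45 s=5: VC-HIT | VC [18, 61]
  [8] addr=0xb5 blk=45 s=5: L1-HIT | VC [18, 61]
  [9] addr=0x4d blk=19 s=3: MISS | VC [18, 61, 11]
  [10] addr=0x4a blk=18 s=2: VC-HIT | VC [50, 61, 11]
  [11] addr=0xc8 blk=50 s=2: VC-HIT | VC [18, 61, 11]
  [12] addr=0x7d blk=31 s=7: MISS | VC [18, 61, 11, 55]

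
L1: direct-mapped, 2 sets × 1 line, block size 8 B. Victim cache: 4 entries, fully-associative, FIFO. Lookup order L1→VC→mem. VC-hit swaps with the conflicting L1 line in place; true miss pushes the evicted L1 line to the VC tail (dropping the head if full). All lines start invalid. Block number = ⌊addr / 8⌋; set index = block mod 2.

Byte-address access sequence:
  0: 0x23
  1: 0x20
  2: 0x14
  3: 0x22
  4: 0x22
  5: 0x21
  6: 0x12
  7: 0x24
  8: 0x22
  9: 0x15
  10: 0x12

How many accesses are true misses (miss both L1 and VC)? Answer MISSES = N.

0: 0x23 (blk 4, set 0) → MISS  vc=[]
1: 0x20 (blk 4, set 0) → L1-HIT  vc=[]
2: 0x14 (blk 2, set 0) → MISS  vc=[4]
3: 0x22 (blk 4, set 0) → VC-HIT  vc=[2]
4: 0x22 (blk 4, set 0) → L1-HIT  vc=[2]
5: 0x21 (blk 4, set 0) → L1-HIT  vc=[2]
6: 0x12 (blk 2, set 0) → VC-HIT  vc=[4]
7: 0x24 (blk 4, set 0) → VC-HIT  vc=[2]
8: 0x22 (blk 4, set 0) → L1-HIT  vc=[2]
9: 0x15 (blk 2, set 0) → VC-HIT  vc=[4]
10: 0x12 (blk 2, set 0) → L1-HIT  vc=[4]

MISSES = 2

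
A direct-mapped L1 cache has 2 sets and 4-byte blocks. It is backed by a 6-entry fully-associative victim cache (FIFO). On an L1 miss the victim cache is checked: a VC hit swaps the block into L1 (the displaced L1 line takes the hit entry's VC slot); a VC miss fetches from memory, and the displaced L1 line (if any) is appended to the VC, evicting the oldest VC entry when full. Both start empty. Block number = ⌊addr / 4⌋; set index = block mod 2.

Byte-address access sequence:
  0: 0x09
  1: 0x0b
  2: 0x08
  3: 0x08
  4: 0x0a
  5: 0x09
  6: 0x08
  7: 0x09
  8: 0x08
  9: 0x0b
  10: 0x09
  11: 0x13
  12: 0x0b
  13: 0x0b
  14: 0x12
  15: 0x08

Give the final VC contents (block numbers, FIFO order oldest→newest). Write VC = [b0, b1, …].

VC = [4]

0: 0x9 (blk 2, set 0) → MISS  vc=[]
1: 0xb (blk 2, set 0) → L1-HIT  vc=[]
2: 0x8 (blk 2, set 0) → L1-HIT  vc=[]
3: 0x8 (blk 2, set 0) → L1-HIT  vc=[]
4: 0xa (blk 2, set 0) → L1-HIT  vc=[]
5: 0x9 (blk 2, set 0) → L1-HIT  vc=[]
6: 0x8 (blk 2, set 0) → L1-HIT  vc=[]
7: 0x9 (blk 2, set 0) → L1-HIT  vc=[]
8: 0x8 (blk 2, set 0) → L1-HIT  vc=[]
9: 0xb (blk 2, set 0) → L1-HIT  vc=[]
10: 0x9 (blk 2, set 0) → L1-HIT  vc=[]
11: 0x13 (blk 4, set 0) → MISS  vc=[2]
12: 0xb (blk 2, set 0) → VC-HIT  vc=[4]
13: 0xb (blk 2, set 0) → L1-HIT  vc=[4]
14: 0x12 (blk 4, set 0) → VC-HIT  vc=[2]
15: 0x8 (blk 2, set 0) → VC-HIT  vc=[4]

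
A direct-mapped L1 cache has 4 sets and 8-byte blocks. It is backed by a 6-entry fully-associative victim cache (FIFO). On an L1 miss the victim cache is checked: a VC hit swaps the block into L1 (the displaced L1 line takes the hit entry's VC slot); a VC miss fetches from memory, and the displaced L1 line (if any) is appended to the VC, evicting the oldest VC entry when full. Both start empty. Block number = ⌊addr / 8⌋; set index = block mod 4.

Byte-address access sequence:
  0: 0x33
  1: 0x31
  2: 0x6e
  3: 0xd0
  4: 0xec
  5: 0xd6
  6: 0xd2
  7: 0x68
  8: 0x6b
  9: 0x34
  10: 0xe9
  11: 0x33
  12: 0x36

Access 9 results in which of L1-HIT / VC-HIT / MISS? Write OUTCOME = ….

0: 0x33 (blk 6, set 2) → MISS  vc=[]
1: 0x31 (blk 6, set 2) → L1-HIT  vc=[]
2: 0x6e (blk 13, set 1) → MISS  vc=[]
3: 0xd0 (blk 26, set 2) → MISS  vc=[6]
4: 0xec (blk 29, set 1) → MISS  vc=[6, 13]
5: 0xd6 (blk 26, set 2) → L1-HIT  vc=[6, 13]
6: 0xd2 (blk 26, set 2) → L1-HIT  vc=[6, 13]
7: 0x68 (blk 13, set 1) → VC-HIT  vc=[6, 29]
8: 0x6b (blk 13, set 1) → L1-HIT  vc=[6, 29]
9: 0x34 (blk 6, set 2) → VC-HIT  vc=[26, 29]
10: 0xe9 (blk 29, set 1) → VC-HIT  vc=[26, 13]
11: 0x33 (blk 6, set 2) → L1-HIT  vc=[26, 13]
12: 0x36 (blk 6, set 2) → L1-HIT  vc=[26, 13]

OUTCOME = VC-HIT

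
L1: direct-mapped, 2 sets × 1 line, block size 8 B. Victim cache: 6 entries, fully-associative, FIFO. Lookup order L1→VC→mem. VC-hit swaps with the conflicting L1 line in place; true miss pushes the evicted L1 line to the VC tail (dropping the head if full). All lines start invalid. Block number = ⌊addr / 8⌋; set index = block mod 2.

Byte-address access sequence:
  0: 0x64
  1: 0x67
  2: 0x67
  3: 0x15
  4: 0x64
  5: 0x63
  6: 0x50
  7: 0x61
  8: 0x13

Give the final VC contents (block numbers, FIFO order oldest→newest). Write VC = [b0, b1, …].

  [0] addr=0x64 blk=12 s=0: MISS | VC []
  [1] addr=0x67 blk=12 s=0: L1-HIT | VC []
  [2] addr=0x67 blk=12 s=0: L1-HIT | VC []
  [3] addr=0x15 blk=2 s=0: MISS | VC [12]
  [4] addr=0x64 blk=12 s=0: VC-HIT | VC [2]
  [5] addr=0x63 blk=12 s=0: L1-HIT | VC [2]
  [6] addr=0x50 blk=10 s=0: MISS | VC [2, 12]
  [7] addr=0x61 blk=12 s=0: VC-HIT | VC [2, 10]
  [8] addr=0x13 blk=2 s=0: VC-HIT | VC [12, 10]

VC = [12, 10]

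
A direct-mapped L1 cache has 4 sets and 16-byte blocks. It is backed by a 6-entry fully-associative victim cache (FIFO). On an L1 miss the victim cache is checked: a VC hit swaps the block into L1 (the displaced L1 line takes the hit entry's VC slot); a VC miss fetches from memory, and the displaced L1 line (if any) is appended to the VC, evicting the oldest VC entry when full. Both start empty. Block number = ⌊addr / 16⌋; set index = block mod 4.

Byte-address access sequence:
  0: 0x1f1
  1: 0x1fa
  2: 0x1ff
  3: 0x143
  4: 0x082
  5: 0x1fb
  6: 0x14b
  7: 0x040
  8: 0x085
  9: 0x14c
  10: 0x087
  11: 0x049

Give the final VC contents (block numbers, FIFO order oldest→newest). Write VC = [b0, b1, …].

0: 0x1f1 (blk 31, set 3) → MISS  vc=[]
1: 0x1fa (blk 31, set 3) → L1-HIT  vc=[]
2: 0x1ff (blk 31, set 3) → L1-HIT  vc=[]
3: 0x143 (blk 20, set 0) → MISS  vc=[]
4: 0x82 (blk 8, set 0) → MISS  vc=[20]
5: 0x1fb (blk 31, set 3) → L1-HIT  vc=[20]
6: 0x14b (blk 20, set 0) → VC-HIT  vc=[8]
7: 0x40 (blk 4, set 0) → MISS  vc=[8, 20]
8: 0x85 (blk 8, set 0) → VC-HIT  vc=[4, 20]
9: 0x14c (blk 20, set 0) → VC-HIT  vc=[4, 8]
10: 0x87 (blk 8, set 0) → VC-HIT  vc=[4, 20]
11: 0x49 (blk 4, set 0) → VC-HIT  vc=[8, 20]

VC = [8, 20]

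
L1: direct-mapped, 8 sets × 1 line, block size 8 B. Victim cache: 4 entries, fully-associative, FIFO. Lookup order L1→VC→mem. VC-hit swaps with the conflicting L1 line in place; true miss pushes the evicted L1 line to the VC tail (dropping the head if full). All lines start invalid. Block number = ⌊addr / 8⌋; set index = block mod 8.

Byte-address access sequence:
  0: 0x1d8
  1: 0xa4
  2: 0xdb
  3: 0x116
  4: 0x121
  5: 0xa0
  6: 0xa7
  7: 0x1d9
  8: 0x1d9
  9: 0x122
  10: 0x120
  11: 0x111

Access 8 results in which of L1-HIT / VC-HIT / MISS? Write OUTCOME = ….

OUTCOME = L1-HIT

#0 0x1d8→b59/s3 MISS; vc=[]
#1 0xa4→b20/s4 MISS; vc=[]
#2 0xdb→b27/s3 MISS; vc=[59]
#3 0x116→b34/s2 MISS; vc=[59]
#4 0x121→b36/s4 MISS; vc=[59,20]
#5 0xa0→b20/s4 VC-HIT; vc=[59,36]
#6 0xa7→b20/s4 L1-HIT; vc=[59,36]
#7 0x1d9→b59/s3 VC-HIT; vc=[27,36]
#8 0x1d9→b59/s3 L1-HIT; vc=[27,36]
#9 0x122→b36/s4 VC-HIT; vc=[27,20]
#10 0x120→b36/s4 L1-HIT; vc=[27,20]
#11 0x111→b34/s2 L1-HIT; vc=[27,20]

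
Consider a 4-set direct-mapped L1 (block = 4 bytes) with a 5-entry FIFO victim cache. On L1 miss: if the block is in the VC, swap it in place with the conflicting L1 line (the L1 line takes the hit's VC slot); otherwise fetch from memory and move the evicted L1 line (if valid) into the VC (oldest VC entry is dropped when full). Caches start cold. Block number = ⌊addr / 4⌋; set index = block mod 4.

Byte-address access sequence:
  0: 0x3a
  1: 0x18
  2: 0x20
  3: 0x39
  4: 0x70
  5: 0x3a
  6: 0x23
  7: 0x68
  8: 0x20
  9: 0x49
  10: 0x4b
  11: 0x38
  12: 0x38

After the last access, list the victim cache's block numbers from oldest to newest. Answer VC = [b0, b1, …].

VC = [6, 28, 18, 26]

#0 0x3a→b14/s2 MISS; vc=[]
#1 0x18→b6/s2 MISS; vc=[14]
#2 0x20→b8/s0 MISS; vc=[14]
#3 0x39→b14/s2 VC-HIT; vc=[6]
#4 0x70→b28/s0 MISS; vc=[6,8]
#5 0x3a→b14/s2 L1-HIT; vc=[6,8]
#6 0x23→b8/s0 VC-HIT; vc=[6,28]
#7 0x68→b26/s2 MISS; vc=[6,28,14]
#8 0x20→b8/s0 L1-HIT; vc=[6,28,14]
#9 0x49→b18/s2 MISS; vc=[6,28,14,26]
#10 0x4b→b18/s2 L1-HIT; vc=[6,28,14,26]
#11 0x38→b14/s2 VC-HIT; vc=[6,28,18,26]
#12 0x38→b14/s2 L1-HIT; vc=[6,28,18,26]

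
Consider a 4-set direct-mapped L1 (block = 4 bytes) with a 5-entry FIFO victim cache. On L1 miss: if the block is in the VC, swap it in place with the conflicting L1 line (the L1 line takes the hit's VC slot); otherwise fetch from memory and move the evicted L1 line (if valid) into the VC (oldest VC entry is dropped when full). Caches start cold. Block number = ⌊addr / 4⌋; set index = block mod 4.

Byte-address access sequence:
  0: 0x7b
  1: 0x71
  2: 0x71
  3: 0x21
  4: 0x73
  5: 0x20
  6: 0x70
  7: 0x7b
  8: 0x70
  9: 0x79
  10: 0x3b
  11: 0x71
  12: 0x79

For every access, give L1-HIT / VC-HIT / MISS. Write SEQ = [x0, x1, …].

  [0] addr=0x7b blk=30 s=2: MISS | VC []
  [1] addr=0x71 blk=28 s=0: MISS | VC []
  [2] addr=0x71 blk=28 s=0: L1-HIT | VC []
  [3] addr=0x21 blk=8 s=0: MISS | VC [28]
  [4] addr=0x73 blk=28 s=0: VC-HIT | VC [8]
  [5] addr=0x20 blk=8 s=0: VC-HIT | VC [28]
  [6] addr=0x70 blk=28 s=0: VC-HIT | VC [8]
  [7] addr=0x7b blk=30 s=2: L1-HIT | VC [8]
  [8] addr=0x70 blk=28 s=0: L1-HIT | VC [8]
  [9] addr=0x79 blk=30 s=2: L1-HIT | VC [8]
  [10] addr=0x3b blk=14 s=2: MISS | VC [8, 30]
  [11] addr=0x71 blk=28 s=0: L1-HIT | VC [8, 30]
  [12] addr=0x79 blk=30 s=2: VC-HIT | VC [8, 14]

SEQ = [MISS, MISS, L1-HIT, MISS, VC-HIT, VC-HIT, VC-HIT, L1-HIT, L1-HIT, L1-HIT, MISS, L1-HIT, VC-HIT]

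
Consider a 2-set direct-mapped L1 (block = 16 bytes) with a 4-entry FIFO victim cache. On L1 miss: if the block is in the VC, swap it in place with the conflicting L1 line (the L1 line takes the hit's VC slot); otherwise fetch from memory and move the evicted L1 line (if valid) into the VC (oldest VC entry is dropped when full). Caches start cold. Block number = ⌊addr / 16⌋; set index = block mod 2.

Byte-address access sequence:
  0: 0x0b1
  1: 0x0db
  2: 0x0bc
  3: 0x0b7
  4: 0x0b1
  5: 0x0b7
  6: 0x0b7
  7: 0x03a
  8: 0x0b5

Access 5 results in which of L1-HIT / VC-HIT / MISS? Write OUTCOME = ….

#0 0xb1→b11/s1 MISS; vc=[]
#1 0xdb→b13/s1 MISS; vc=[11]
#2 0xbc→b11/s1 VC-HIT; vc=[13]
#3 0xb7→b11/s1 L1-HIT; vc=[13]
#4 0xb1→b11/s1 L1-HIT; vc=[13]
#5 0xb7→b11/s1 L1-HIT; vc=[13]
#6 0xb7→b11/s1 L1-HIT; vc=[13]
#7 0x3a→b3/s1 MISS; vc=[13,11]
#8 0xb5→b11/s1 VC-HIT; vc=[13,3]

OUTCOME = L1-HIT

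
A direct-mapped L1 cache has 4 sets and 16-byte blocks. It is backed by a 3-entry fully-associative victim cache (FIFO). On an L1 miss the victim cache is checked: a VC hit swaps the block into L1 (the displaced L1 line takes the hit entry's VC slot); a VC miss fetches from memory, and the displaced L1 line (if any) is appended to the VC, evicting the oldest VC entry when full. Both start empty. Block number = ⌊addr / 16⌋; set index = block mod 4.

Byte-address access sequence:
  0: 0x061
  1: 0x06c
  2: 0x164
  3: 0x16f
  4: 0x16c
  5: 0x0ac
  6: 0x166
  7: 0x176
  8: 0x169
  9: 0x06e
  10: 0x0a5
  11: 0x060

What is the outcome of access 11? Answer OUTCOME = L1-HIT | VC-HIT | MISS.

#0 0x61→b6/s2 MISS; vc=[]
#1 0x6c→b6/s2 L1-HIT; vc=[]
#2 0x164→b22/s2 MISS; vc=[6]
#3 0x16f→b22/s2 L1-HIT; vc=[6]
#4 0x16c→b22/s2 L1-HIT; vc=[6]
#5 0xac→b10/s2 MISS; vc=[6,22]
#6 0x166→b22/s2 VC-HIT; vc=[6,10]
#7 0x176→b23/s3 MISS; vc=[6,10]
#8 0x169→b22/s2 L1-HIT; vc=[6,10]
#9 0x6e→b6/s2 VC-HIT; vc=[22,10]
#10 0xa5→b10/s2 VC-HIT; vc=[22,6]
#11 0x60→b6/s2 VC-HIT; vc=[22,10]

OUTCOME = VC-HIT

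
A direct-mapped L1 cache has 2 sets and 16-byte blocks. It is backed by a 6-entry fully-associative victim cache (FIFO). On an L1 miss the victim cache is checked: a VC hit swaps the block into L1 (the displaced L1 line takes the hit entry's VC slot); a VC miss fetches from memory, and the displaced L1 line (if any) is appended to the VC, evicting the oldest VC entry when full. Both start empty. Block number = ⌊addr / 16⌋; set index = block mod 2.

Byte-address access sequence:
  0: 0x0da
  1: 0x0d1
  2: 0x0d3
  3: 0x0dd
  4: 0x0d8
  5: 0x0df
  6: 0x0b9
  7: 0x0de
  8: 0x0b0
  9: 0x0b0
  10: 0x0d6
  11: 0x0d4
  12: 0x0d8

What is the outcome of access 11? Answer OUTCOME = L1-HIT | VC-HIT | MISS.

OUTCOME = L1-HIT

  [0] addr=0xda blk=13 s=1: MISS | VC []
  [1] addr=0xd1 blk=13 s=1: L1-HIT | VC []
  [2] addr=0xd3 blk=13 s=1: L1-HIT | VC []
  [3] addr=0xdd blk=13 s=1: L1-HIT | VC []
  [4] addr=0xd8 blk=13 s=1: L1-HIT | VC []
  [5] addr=0xdf blk=13 s=1: L1-HIT | VC []
  [6] addr=0xb9 blk=11 s=1: MISS | VC [13]
  [7] addr=0xde blk=13 s=1: VC-HIT | VC [11]
  [8] addr=0xb0 blk=11 s=1: VC-HIT | VC [13]
  [9] addr=0xb0 blk=11 s=1: L1-HIT | VC [13]
  [10] addr=0xd6 blk=13 s=1: VC-HIT | VC [11]
  [11] addr=0xd4 blk=13 s=1: L1-HIT | VC [11]
  [12] addr=0xd8 blk=13 s=1: L1-HIT | VC [11]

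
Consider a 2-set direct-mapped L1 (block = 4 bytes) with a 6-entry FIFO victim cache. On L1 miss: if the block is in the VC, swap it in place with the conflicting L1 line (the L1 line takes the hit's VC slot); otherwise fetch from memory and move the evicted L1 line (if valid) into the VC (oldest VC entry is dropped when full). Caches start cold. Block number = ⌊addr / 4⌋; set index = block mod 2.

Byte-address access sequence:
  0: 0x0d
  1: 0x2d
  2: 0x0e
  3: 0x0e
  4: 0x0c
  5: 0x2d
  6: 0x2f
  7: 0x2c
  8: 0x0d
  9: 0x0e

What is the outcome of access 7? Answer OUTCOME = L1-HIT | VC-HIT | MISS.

#0 0xd→b3/s1 MISS; vc=[]
#1 0x2d→b11/s1 MISS; vc=[3]
#2 0xe→b3/s1 VC-HIT; vc=[11]
#3 0xe→b3/s1 L1-HIT; vc=[11]
#4 0xc→b3/s1 L1-HIT; vc=[11]
#5 0x2d→b11/s1 VC-HIT; vc=[3]
#6 0x2f→b11/s1 L1-HIT; vc=[3]
#7 0x2c→b11/s1 L1-HIT; vc=[3]
#8 0xd→b3/s1 VC-HIT; vc=[11]
#9 0xe→b3/s1 L1-HIT; vc=[11]

OUTCOME = L1-HIT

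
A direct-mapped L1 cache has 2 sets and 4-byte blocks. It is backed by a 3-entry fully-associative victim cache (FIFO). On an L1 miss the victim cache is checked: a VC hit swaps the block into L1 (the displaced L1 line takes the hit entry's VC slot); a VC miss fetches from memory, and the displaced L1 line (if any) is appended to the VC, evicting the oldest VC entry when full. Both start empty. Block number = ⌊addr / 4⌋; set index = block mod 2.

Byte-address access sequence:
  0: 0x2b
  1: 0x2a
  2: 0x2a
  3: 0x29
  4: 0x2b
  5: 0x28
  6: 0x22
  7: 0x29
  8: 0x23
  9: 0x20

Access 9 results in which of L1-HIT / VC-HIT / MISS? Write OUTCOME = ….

OUTCOME = L1-HIT

  [0] addr=0x2b blk=10 s=0: MISS | VC []
  [1] addr=0x2a blk=10 s=0: L1-HIT | VC []
  [2] addr=0x2a blk=10 s=0: L1-HIT | VC []
  [3] addr=0x29 blk=10 s=0: L1-HIT | VC []
  [4] addr=0x2b blk=10 s=0: L1-HIT | VC []
  [5] addr=0x28 blk=10 s=0: L1-HIT | VC []
  [6] addr=0x22 blk=8 s=0: MISS | VC [10]
  [7] addr=0x29 blk=10 s=0: VC-HIT | VC [8]
  [8] addr=0x23 blk=8 s=0: VC-HIT | VC [10]
  [9] addr=0x20 blk=8 s=0: L1-HIT | VC [10]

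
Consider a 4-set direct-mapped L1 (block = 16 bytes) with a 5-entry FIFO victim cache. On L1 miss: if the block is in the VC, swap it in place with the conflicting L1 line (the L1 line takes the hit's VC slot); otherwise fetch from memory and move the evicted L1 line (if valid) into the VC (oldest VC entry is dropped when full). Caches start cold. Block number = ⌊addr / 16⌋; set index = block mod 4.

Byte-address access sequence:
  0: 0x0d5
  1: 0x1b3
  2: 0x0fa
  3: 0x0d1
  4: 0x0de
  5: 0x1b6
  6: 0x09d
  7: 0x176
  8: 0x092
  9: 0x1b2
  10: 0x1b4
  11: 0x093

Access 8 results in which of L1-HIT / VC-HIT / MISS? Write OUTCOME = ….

OUTCOME = L1-HIT

#0 0xd5→b13/s1 MISS; vc=[]
#1 0x1b3→b27/s3 MISS; vc=[]
#2 0xfa→b15/s3 MISS; vc=[27]
#3 0xd1→b13/s1 L1-HIT; vc=[27]
#4 0xde→b13/s1 L1-HIT; vc=[27]
#5 0x1b6→b27/s3 VC-HIT; vc=[15]
#6 0x9d→b9/s1 MISS; vc=[15,13]
#7 0x176→b23/s3 MISS; vc=[15,13,27]
#8 0x92→b9/s1 L1-HIT; vc=[15,13,27]
#9 0x1b2→b27/s3 VC-HIT; vc=[15,13,23]
#10 0x1b4→b27/s3 L1-HIT; vc=[15,13,23]
#11 0x93→b9/s1 L1-HIT; vc=[15,13,23]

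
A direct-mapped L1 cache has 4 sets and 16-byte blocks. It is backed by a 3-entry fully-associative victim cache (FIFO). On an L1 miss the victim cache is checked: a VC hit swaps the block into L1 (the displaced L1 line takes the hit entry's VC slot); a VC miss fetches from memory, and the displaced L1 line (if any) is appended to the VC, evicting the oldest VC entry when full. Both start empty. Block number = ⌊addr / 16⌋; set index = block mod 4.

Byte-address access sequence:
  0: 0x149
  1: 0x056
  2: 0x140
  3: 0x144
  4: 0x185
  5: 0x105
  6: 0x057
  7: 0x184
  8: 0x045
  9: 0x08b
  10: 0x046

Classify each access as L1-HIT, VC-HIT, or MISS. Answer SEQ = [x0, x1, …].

SEQ = [MISS, MISS, L1-HIT, L1-HIT, MISS, MISS, L1-HIT, VC-HIT, MISS, MISS, VC-HIT]

0: 0x149 (blk 20, set 0) → MISS  vc=[]
1: 0x56 (blk 5, set 1) → MISS  vc=[]
2: 0x140 (blk 20, set 0) → L1-HIT  vc=[]
3: 0x144 (blk 20, set 0) → L1-HIT  vc=[]
4: 0x185 (blk 24, set 0) → MISS  vc=[20]
5: 0x105 (blk 16, set 0) → MISS  vc=[20, 24]
6: 0x57 (blk 5, set 1) → L1-HIT  vc=[20, 24]
7: 0x184 (blk 24, set 0) → VC-HIT  vc=[20, 16]
8: 0x45 (blk 4, set 0) → MISS  vc=[20, 16, 24]
9: 0x8b (blk 8, set 0) → MISS  vc=[16, 24, 4]
10: 0x46 (blk 4, set 0) → VC-HIT  vc=[16, 24, 8]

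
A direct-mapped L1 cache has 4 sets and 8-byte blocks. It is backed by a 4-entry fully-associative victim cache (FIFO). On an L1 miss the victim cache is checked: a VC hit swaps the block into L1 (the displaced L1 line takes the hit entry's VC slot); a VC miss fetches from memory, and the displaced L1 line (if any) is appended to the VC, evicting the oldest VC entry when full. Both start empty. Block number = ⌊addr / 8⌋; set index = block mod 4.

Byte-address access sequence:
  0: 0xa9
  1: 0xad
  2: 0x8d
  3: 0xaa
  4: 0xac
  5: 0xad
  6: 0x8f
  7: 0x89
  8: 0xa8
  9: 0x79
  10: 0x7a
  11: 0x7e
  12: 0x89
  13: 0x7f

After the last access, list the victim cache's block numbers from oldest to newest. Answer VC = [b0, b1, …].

VC = [21]

  [0] addr=0xa9 blk=21 s=1: MISS | VC []
  [1] addr=0xad blk=21 s=1: L1-HIT | VC []
  [2] addr=0x8d blk=17 s=1: MISS | VC [21]
  [3] addr=0xaa blk=21 s=1: VC-HIT | VC [17]
  [4] addr=0xac blk=21 s=1: L1-HIT | VC [17]
  [5] addr=0xad blk=21 s=1: L1-HIT | VC [17]
  [6] addr=0x8f blk=17 s=1: VC-HIT | VC [21]
  [7] addr=0x89 blk=17 s=1: L1-HIT | VC [21]
  [8] addr=0xa8 blk=21 s=1: VC-HIT | VC [17]
  [9] addr=0x79 blk=15 s=3: MISS | VC [17]
  [10] addr=0x7a blk=15 s=3: L1-HIT | VC [17]
  [11] addr=0x7e blk=15 s=3: L1-HIT | VC [17]
  [12] addr=0x89 blk=17 s=1: VC-HIT | VC [21]
  [13] addr=0x7f blk=15 s=3: L1-HIT | VC [21]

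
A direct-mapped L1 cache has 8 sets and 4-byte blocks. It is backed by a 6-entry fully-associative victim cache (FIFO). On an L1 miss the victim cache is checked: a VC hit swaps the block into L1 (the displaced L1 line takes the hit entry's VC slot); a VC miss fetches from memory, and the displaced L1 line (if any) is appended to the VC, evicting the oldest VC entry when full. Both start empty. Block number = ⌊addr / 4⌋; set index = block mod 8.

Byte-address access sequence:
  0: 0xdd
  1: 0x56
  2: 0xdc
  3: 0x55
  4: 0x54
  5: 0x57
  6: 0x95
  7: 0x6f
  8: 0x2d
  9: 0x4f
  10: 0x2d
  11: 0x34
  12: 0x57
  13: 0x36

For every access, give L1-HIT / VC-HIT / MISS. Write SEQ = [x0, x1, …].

SEQ = [MISS, MISS, L1-HIT, L1-HIT, L1-HIT, L1-HIT, MISS, MISS, MISS, MISS, VC-HIT, MISS, VC-HIT, VC-HIT]

#0 0xdd→b55/s7 MISS; vc=[]
#1 0x56→b21/s5 MISS; vc=[]
#2 0xdc→b55/s7 L1-HIT; vc=[]
#3 0x55→b21/s5 L1-HIT; vc=[]
#4 0x54→b21/s5 L1-HIT; vc=[]
#5 0x57→b21/s5 L1-HIT; vc=[]
#6 0x95→b37/s5 MISS; vc=[21]
#7 0x6f→b27/s3 MISS; vc=[21]
#8 0x2d→b11/s3 MISS; vc=[21,27]
#9 0x4f→b19/s3 MISS; vc=[21,27,11]
#10 0x2d→b11/s3 VC-HIT; vc=[21,27,19]
#11 0x34→b13/s5 MISS; vc=[21,27,19,37]
#12 0x57→b21/s5 VC-HIT; vc=[13,27,19,37]
#13 0x36→b13/s5 VC-HIT; vc=[21,27,19,37]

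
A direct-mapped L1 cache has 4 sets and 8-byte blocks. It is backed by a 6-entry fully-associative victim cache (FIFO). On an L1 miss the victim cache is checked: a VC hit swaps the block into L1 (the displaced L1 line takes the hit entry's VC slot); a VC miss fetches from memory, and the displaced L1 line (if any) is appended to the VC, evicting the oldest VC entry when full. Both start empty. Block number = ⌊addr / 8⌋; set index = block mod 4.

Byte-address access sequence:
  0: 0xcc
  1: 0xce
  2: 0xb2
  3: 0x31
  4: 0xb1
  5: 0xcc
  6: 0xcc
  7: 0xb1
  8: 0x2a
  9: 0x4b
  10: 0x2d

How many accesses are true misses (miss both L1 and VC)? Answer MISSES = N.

#0 0xcc→b25/s1 MISS; vc=[]
#1 0xce→b25/s1 L1-HIT; vc=[]
#2 0xb2→b22/s2 MISS; vc=[]
#3 0x31→b6/s2 MISS; vc=[22]
#4 0xb1→b22/s2 VC-HIT; vc=[6]
#5 0xcc→b25/s1 L1-HIT; vc=[6]
#6 0xcc→b25/s1 L1-HIT; vc=[6]
#7 0xb1→b22/s2 L1-HIT; vc=[6]
#8 0x2a→b5/s1 MISS; vc=[6,25]
#9 0x4b→b9/s1 MISS; vc=[6,25,5]
#10 0x2d→b5/s1 VC-HIT; vc=[6,25,9]

MISSES = 5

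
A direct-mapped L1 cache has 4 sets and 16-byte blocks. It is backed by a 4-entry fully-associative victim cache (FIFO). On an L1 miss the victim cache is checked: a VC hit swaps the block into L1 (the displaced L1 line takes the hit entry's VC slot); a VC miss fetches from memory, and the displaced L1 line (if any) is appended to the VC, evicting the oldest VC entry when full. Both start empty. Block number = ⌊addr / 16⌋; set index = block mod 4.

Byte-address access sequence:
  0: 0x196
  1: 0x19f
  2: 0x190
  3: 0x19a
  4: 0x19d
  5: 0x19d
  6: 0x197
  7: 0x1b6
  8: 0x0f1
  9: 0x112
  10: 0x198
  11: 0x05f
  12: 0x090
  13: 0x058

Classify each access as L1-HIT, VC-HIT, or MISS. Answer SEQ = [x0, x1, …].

  [0] addr=0x196 blk=25 s=1: MISS | VC []
  [1] addr=0x19f blk=25 s=1: L1-HIT | VC []
  [2] addr=0x190 blk=25 s=1: L1-HIT | VC []
  [3] addr=0x19a blk=25 s=1: L1-HIT | VC []
  [4] addr=0x19d blk=25 s=1: L1-HIT | VC []
  [5] addr=0x19d blk=25 s=1: L1-HIT | VC []
  [6] addr=0x197 blk=25 s=1: L1-HIT | VC []
  [7] addr=0x1b6 blk=27 s=3: MISS | VC []
  [8] addr=0xf1 blk=15 s=3: MISS | VC [27]
  [9] addr=0x112 blk=17 s=1: MISS | VC [27, 25]
  [10] addr=0x198 blk=25 s=1: VC-HIT | VC [27, 17]
  [11] addr=0x5f blk=5 s=1: MISS | VC [27, 17, 25]
  [12] addr=0x90 blk=9 s=1: MISS | VC [27, 17, 25, 5]
  [13] addr=0x58 blk=5 s=1: VC-HIT | VC [27, 17, 25, 9]

SEQ = [MISS, L1-HIT, L1-HIT, L1-HIT, L1-HIT, L1-HIT, L1-HIT, MISS, MISS, MISS, VC-HIT, MISS, MISS, VC-HIT]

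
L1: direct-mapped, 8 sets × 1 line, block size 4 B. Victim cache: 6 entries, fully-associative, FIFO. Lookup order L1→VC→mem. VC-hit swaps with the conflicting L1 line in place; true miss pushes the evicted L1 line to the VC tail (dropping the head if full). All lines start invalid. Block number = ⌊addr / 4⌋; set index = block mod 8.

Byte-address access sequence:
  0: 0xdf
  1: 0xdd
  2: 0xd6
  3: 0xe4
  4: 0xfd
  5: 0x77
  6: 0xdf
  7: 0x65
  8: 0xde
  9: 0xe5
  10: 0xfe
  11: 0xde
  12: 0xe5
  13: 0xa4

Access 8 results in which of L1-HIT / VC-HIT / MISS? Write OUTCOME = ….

0: 0xdf (blk 55, set 7) → MISS  vc=[]
1: 0xdd (blk 55, set 7) → L1-HIT  vc=[]
2: 0xd6 (blk 53, set 5) → MISS  vc=[]
3: 0xe4 (blk 57, set 1) → MISS  vc=[]
4: 0xfd (blk 63, set 7) → MISS  vc=[55]
5: 0x77 (blk 29, set 5) → MISS  vc=[55, 53]
6: 0xdf (blk 55, set 7) → VC-HIT  vc=[63, 53]
7: 0x65 (blk 25, set 1) → MISS  vc=[63, 53, 57]
8: 0xde (blk 55, set 7) → L1-HIT  vc=[63, 53, 57]
9: 0xe5 (blk 57, set 1) → VC-HIT  vc=[63, 53, 25]
10: 0xfe (blk 63, set 7) → VC-HIT  vc=[55, 53, 25]
11: 0xde (blk 55, set 7) → VC-HIT  vc=[63, 53, 25]
12: 0xe5 (blk 57, set 1) → L1-HIT  vc=[63, 53, 25]
13: 0xa4 (blk 41, set 1) → MISS  vc=[63, 53, 25, 57]

OUTCOME = L1-HIT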